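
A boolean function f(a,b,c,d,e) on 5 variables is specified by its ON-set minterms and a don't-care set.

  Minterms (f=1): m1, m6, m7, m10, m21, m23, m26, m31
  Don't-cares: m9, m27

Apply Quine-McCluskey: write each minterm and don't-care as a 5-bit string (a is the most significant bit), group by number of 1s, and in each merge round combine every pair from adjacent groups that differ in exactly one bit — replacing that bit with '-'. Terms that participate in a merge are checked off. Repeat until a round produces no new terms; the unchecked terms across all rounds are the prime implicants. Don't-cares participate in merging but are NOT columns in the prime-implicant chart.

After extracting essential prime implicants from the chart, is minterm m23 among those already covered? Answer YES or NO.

YES

Round 0: 00001✓ 00110✓ 00111✓ 01001✓ 01010✓ 10101✓ 10111✓ 11010✓ 11011✓ 11111✓
Round 1: -0111 -1010 0-001 0011- 1-111 101-1 11-11 1101-
PIs = {-0111, -1010, 0-001, 0011-, 1-111, 101-1, 11-11, 1101-}
Coverage chart:
  m1: 0-001 ←essential
  m6: 0011- ←essential
  m7: -0111,0011-
  m10: -1010 ←essential
  m21: 101-1 ←essential
  m23: -0111,1-111,101-1
  m26: -1010,1101-
  m31: 1-111,11-11
Essential: -1010, 0-001, 0011-, 101-1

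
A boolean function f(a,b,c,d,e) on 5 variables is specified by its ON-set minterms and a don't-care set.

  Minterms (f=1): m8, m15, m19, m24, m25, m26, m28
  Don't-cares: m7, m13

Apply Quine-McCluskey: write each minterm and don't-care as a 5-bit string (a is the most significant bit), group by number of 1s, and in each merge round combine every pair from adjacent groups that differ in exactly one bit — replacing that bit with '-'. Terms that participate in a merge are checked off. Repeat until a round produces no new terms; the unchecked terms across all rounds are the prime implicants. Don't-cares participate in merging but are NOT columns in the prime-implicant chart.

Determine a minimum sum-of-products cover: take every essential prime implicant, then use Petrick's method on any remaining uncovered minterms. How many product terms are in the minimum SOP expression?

[col 0] 00111*, 01000*, 01101*, 01111*, 10011, 11000*, 11001*, 11010*, 11100*
[col 1] -1000, 0-111, 011-1, 11-00, 110-0, 1100-
Prime implicants: -1000, 0-111, 011-1, 10011, 11-00, 110-0, 1100-
PI chart (minterm → PIs covering it):
  8 | -1000  (sole → essential)
  15 | 0-111,011-1
  19 | 10011  (sole → essential)
  24 | -1000,11-00,110-0,1100-
  25 | 1100-  (sole → essential)
  26 | 110-0  (sole → essential)
  28 | 11-00  (sole → essential)
Essential prime implicants: -1000, 10011, 11-00, 110-0, 1100-
Petrick residual → 0-111
Minimum SOP uses 6 PIs: bc'd'e' + a'cde + ab'c'de + abd'e' + abc'e' + abc'd'

6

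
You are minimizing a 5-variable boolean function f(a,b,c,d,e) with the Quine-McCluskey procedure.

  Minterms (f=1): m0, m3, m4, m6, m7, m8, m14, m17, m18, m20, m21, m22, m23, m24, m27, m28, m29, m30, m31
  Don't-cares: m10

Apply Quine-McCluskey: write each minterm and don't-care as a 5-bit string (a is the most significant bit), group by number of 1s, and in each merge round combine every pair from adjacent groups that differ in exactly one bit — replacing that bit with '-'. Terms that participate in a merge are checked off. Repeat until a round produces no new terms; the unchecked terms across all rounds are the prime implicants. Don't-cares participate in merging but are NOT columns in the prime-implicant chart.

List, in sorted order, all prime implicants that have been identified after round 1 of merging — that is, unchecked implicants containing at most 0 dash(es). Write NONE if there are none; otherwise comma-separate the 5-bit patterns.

[col 0] 00000*, 00011*, 00100*, 00110*, 00111*, 01000*, 01010*, 01110*, 10001*, 10010*, 10100*, 10101*, 10110*, 10111*, 11000*, 11011*, 11100*, 11101*, 11110*, 11111*
[col 1] -0100*, -0110*, -0111*, -1000, -1110*, 0-000, 0-110*, 00-00, 00-11, 001-0*, 0011-*, 01-10, 010-0, 1-100*, 1-101*, 1-110*, 1-111*, 10-01, 10-10, 101-0*, 101-1*, 1010-*, 1011-*, 11-00, 11-11, 111-0*, 111-1*, 1110-*, 1111-*
[col 2] --110, -01-0, -011-, 1-1-0*, 1-1-1*, 1-10-*, 1-11-*, 101--*, 111--*
[col 3] 1-1--
Prime implicants: --110, -01-0, -011-, -1000, 0-000, 00-00, 00-11, 01-10, 010-0, 1-1--, 10-01, 10-10, 11-00, 11-11

NONE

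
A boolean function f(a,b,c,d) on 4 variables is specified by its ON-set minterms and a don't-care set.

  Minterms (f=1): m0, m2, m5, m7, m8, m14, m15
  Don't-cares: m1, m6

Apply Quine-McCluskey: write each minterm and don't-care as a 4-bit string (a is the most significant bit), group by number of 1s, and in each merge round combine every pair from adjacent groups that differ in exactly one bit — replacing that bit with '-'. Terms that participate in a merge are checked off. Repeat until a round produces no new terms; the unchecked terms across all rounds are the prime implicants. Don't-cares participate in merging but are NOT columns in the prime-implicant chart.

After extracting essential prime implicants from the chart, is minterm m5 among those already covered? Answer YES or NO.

NO

[col 0] 0000*, 0001*, 0010*, 0101*, 0110*, 0111*, 1000*, 1110*, 1111*
[col 1] -000, -110*, -111*, 0-01, 0-10, 00-0, 000-, 01-1, 011-*, 111-*
[col 2] -11-
Prime implicants: -000, -11-, 0-01, 0-10, 00-0, 000-, 01-1
PI chart (minterm → PIs covering it):
  0 | -000,00-0,000-
  2 | 0-10,00-0
  5 | 0-01,01-1
  7 | -11-,01-1
  8 | -000  (sole → essential)
  14 | -11-  (sole → essential)
  15 | -11-  (sole → essential)
Essential prime implicants: -000, -11-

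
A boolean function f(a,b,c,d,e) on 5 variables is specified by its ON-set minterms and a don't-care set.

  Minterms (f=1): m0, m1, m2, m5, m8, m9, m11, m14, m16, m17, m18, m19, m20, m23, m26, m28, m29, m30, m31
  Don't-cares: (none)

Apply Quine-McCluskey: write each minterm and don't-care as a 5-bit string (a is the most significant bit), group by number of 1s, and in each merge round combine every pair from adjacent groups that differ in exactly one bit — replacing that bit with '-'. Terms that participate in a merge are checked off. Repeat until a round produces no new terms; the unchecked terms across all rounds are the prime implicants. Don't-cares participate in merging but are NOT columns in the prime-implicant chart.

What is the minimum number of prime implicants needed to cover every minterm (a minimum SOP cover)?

10

[col 0] 00000*, 00001*, 00010*, 00101*, 01000*, 01001*, 01011*, 01110*, 10000*, 10001*, 10010*, 10011*, 10100*, 10111*, 11010*, 11100*, 11101*, 11110*, 11111*
[col 1] -0000*, -0001*, -0010*, -1110, 0-000*, 0-001*, 00-01, 000-0*, 0000-*, 010-1, 0100-*, 1-010, 1-100, 1-111, 10-00, 10-11, 100-0*, 100-1*, 1000-*, 1001-*, 11-10, 111-0*, 111-1*, 1110-*, 1111-*
[col 2] -00-0, -000-, 0-00-, 100--, 111--
Prime implicants: -00-0, -000-, -1110, 0-00-, 00-01, 010-1, 1-010, 1-100, 1-111, 10-00, 10-11, 100--, 11-10, 111--
PI chart (minterm → PIs covering it):
  0 | -00-0,-000-,0-00-
  1 | -000-,0-00-,00-01
  2 | -00-0  (sole → essential)
  5 | 00-01  (sole → essential)
  8 | 0-00-  (sole → essential)
  9 | 0-00-,010-1
  11 | 010-1  (sole → essential)
  14 | -1110  (sole → essential)
  16 | -00-0,-000-,10-00,100--
  17 | -000-,100--
  18 | -00-0,1-010,100--
  19 | 10-11,100--
  20 | 1-100,10-00
  23 | 1-111,10-11
  26 | 1-010,11-10
  28 | 1-100,111--
  29 | 111--  (sole → essential)
  30 | -1110,11-10,111--
  31 | 1-111,111--
Essential prime implicants: -00-0, -1110, 0-00-, 00-01, 010-1, 111--
Petrick residual → -000-, 1-010, 1-100, 10-11
Minimum SOP uses 10 PIs: b'c'e' + b'c'd' + bcde' + a'c'd' + a'b'd'e + a'bc'e + ac'de' + acd'e' + ab'de + abc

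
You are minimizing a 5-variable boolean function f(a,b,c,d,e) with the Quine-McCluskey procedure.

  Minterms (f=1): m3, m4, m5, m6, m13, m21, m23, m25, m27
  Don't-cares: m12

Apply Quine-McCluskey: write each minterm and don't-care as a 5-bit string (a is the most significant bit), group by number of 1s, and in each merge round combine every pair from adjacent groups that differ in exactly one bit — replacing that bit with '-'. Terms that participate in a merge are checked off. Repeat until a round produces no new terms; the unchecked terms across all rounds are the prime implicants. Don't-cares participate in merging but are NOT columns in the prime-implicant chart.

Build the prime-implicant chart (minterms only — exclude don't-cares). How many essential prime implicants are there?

5

[col 0] 00011, 00100*, 00101*, 00110*, 01100*, 01101*, 10101*, 10111*, 11001*, 11011*
[col 1] -0101, 0-100*, 0-101*, 001-0, 0010-*, 0110-*, 101-1, 110-1
[col 2] 0-10-
Prime implicants: -0101, 0-10-, 00011, 001-0, 101-1, 110-1
PI chart (minterm → PIs covering it):
  3 | 00011  (sole → essential)
  4 | 0-10-,001-0
  5 | -0101,0-10-
  6 | 001-0  (sole → essential)
  13 | 0-10-  (sole → essential)
  21 | -0101,101-1
  23 | 101-1  (sole → essential)
  25 | 110-1  (sole → essential)
  27 | 110-1  (sole → essential)
Essential prime implicants: 0-10-, 00011, 001-0, 101-1, 110-1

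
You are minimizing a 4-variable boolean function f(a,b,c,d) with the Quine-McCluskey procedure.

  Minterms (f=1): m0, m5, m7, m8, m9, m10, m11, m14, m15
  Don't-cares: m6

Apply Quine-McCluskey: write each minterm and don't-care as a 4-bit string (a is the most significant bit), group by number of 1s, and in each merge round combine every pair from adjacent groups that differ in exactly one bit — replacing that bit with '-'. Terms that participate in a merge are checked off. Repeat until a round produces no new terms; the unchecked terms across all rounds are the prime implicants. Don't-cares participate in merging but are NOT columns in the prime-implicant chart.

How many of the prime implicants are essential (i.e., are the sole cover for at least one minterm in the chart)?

size-2^0 implicants → 0000(✓)  0101(✓)  0110(✓)  0111(✓)  1000(✓)  1001(✓)  1010(✓)  1011(✓)  1110(✓)  1111(✓)
size-2^1 implicants → -000  -110(✓)  -111(✓)  01-1  011-(✓)  1-10(✓)  1-11(✓)  10-0(✓)  10-1(✓)  100-(✓)  101-(✓)  111-(✓)
size-2^2 implicants → -11-  1-1-  10--
Unchecked terms (primes): -000, -11-, 01-1, 1-1-, 10--
Minterm coverage:
  m0 ⊆ -000 [E]
  m5 ⊆ 01-1 [E]
  m7 ⊆ -11-,01-1
  m8 ⊆ -000,10--
  m9 ⊆ 10-- [E]
  m10 ⊆ 1-1-,10--
  m11 ⊆ 1-1-,10--
  m14 ⊆ -11-,1-1-
  m15 ⊆ -11-,1-1-
E = {-000, 01-1, 10--}

3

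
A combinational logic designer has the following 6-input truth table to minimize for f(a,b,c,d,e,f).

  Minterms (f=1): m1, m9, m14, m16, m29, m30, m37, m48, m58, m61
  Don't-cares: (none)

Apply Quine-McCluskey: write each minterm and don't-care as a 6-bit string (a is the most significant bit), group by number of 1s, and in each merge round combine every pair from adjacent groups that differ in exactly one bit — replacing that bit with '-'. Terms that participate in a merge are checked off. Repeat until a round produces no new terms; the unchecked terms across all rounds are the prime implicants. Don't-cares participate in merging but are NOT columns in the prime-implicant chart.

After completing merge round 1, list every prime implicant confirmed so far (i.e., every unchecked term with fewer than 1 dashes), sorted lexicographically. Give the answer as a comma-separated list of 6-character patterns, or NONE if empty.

Round 0: 000001✓ 001001✓ 001110✓ 010000✓ 011101✓ 011110✓ 100101 110000✓ 111010 111101✓
Round 1: -10000 -11101 0-1110 00-001
PIs = {-10000, -11101, 0-1110, 00-001, 100101, 111010}

100101, 111010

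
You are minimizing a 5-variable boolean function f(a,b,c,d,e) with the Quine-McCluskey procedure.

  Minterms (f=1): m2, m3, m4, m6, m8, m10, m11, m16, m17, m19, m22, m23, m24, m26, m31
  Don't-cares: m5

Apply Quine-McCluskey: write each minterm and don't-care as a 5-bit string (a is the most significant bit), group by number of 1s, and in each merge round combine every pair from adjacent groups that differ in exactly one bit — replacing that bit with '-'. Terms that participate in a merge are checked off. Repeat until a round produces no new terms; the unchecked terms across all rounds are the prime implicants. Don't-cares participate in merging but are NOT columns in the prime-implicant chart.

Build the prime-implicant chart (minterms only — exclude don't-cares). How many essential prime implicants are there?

3

[col 0] 00010*, 00011*, 00100*, 00101*, 00110*, 01000*, 01010*, 01011*, 10000*, 10001*, 10011*, 10110*, 10111*, 11000*, 11010*, 11111*
[col 1] -0011, -0110, -1000*, -1010*, 0-010*, 0-011*, 00-10, 0001-*, 001-0, 0010-, 010-0*, 0101-*, 1-000, 1-111, 10-11, 100-1, 1000-, 1011-, 110-0*
[col 2] -10-0, 0-01-
Prime implicants: -0011, -0110, -10-0, 0-01-, 00-10, 001-0, 0010-, 1-000, 1-111, 10-11, 100-1, 1000-, 1011-
PI chart (minterm → PIs covering it):
  2 | 0-01-,00-10
  3 | -0011,0-01-
  4 | 001-0,0010-
  6 | -0110,00-10,001-0
  8 | -10-0  (sole → essential)
  10 | -10-0,0-01-
  11 | 0-01-  (sole → essential)
  16 | 1-000,1000-
  17 | 100-1,1000-
  19 | -0011,10-11,100-1
  22 | -0110,1011-
  23 | 1-111,10-11,1011-
  24 | -10-0,1-000
  26 | -10-0  (sole → essential)
  31 | 1-111  (sole → essential)
Essential prime implicants: -10-0, 0-01-, 1-111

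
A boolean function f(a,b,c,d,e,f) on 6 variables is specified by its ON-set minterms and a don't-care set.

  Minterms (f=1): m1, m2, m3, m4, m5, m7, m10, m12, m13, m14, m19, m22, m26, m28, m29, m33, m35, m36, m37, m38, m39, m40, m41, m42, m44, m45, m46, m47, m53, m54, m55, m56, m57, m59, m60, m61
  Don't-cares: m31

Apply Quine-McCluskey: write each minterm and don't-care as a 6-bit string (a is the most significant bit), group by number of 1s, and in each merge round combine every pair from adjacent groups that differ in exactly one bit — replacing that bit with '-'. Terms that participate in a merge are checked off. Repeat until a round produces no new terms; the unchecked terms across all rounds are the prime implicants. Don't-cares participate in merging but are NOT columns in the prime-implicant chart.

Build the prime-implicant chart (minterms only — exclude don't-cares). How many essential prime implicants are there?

9

Round 0: 000001✓ 000010✓ 000011✓ 000100✓ 000101✓ 000111✓ 001010✓ 001100✓ 001101✓ 001110✓ 010011✓ 010110✓ 011010✓ 011100✓ 011101✓ 011111✓ 100001✓ 100011✓ 100100✓ 100101✓ 100110✓ 100111✓ 101000✓ 101001✓ 101010✓ 101100✓ 101101✓ 101110✓ 101111✓ 110101✓ 110110✓ 110111✓ 111000✓ 111001✓ 111011✓ 111100✓ 111101✓
Round 1: -00001✓ -00011✓ -00100✓ -00101✓ -00111✓ -01010✓ -01100✓ -01101✓ -01110✓ -10110 -11100✓ -11101✓ 0-0011 0-1010 0-1100✓ 0-1101✓ 00-010 00-100✓ 00-101✓ 000-01✓ 000-11✓ 0000-1✓ 00001- 0001-1✓ 00010-✓ 001-10✓ 0011-0✓ 00110-✓ 0111-1 01110-✓ 1-0101✓ 1-0110✓ 1-0111✓ 1-1000✓ 1-1001✓ 1-1100✓ 1-1101✓ 10-001✓ 10-100✓ 10-101✓ 10-110✓ 10-111✓ 100-01✓ 100-11✓ 1000-1✓ 1001-0✓ 1001-1✓ 10010-✓ 10011-✓ 101-00✓ 101-01✓ 101-10✓ 1010-0✓ 10100-✓ 1011-0✓ 1011-1✓ 10110-✓ 10111-✓ 11-101✓ 1101-1✓ 11011-✓ 111-00✓ 111-01✓ 1110-1 11100-✓ 11110-✓
Round 2: --1100✓ --1101✓ -0-100✓ -0-101✓ -00-01✓ -00-11✓ -000-1✓ -001-1✓ -0010-✓ -01-10 -011-0 -0110-✓ -1110-✓ 0-110-✓ 00-10-✓ 000--1✓ 1--101 1-01-1 1-011- 1-1-00✓ 1-1-01✓ 1-100-✓ 1-110-✓ 10--01 10-1-0✓ 10-1-1✓ 10-10-✓ 10-11-✓ 100--1✓ 1001--✓ 101--0 101-0-✓ 1011--✓ 111-0-✓
Round 3: --110- -0-10- -00--1 1-1-0- 10-1--
PIs = {--110-, -0-10-, -00--1, -01-10, -011-0, -10110, 0-0011, 0-1010, 00-010, 00001-, 0111-1, 1--101, 1-01-1, 1-011-, 1-1-0-, 10--01, 10-1--, 101--0, 1110-1}
Coverage chart:
  m1: -00--1 ←essential
  m2: 00-010,00001-
  m3: -00--1,0-0011,00001-
  m4: -0-10- ←essential
  m5: -0-10-,-00--1
  m7: -00--1 ←essential
  m10: -01-10,0-1010,00-010
  m12: --110-,-0-10-,-011-0
  m13: --110-,-0-10-
  m14: -01-10,-011-0
  m19: 0-0011 ←essential
  m22: -10110 ←essential
  m26: 0-1010 ←essential
  m28: --110- ←essential
  m29: --110-,0111-1
  m33: -00--1,10--01
  m35: -00--1 ←essential
  m36: -0-10-,10-1--
  m37: -0-10-,-00--1,1--101,1-01-1,10--01,10-1--
  m38: 1-011-,10-1--
  m39: -00--1,1-01-1,1-011-,10-1--
  m40: 1-1-0-,101--0
  m41: 1-1-0-,10--01
  m42: -01-10,101--0
  m44: --110-,-0-10-,-011-0,1-1-0-,10-1--,101--0
  m45: --110-,-0-10-,1--101,1-1-0-,10--01,10-1--
  m46: -01-10,-011-0,10-1--,101--0
  m47: 10-1-- ←essential
  m53: 1--101,1-01-1
  m54: -10110,1-011-
  m55: 1-01-1,1-011-
  m56: 1-1-0- ←essential
  m57: 1-1-0-,1110-1
  m59: 1110-1 ←essential
  m60: --110-,1-1-0-
  m61: --110-,1--101,1-1-0-
Essential: --110-, -0-10-, -00--1, -10110, 0-0011, 0-1010, 1-1-0-, 10-1--, 1110-1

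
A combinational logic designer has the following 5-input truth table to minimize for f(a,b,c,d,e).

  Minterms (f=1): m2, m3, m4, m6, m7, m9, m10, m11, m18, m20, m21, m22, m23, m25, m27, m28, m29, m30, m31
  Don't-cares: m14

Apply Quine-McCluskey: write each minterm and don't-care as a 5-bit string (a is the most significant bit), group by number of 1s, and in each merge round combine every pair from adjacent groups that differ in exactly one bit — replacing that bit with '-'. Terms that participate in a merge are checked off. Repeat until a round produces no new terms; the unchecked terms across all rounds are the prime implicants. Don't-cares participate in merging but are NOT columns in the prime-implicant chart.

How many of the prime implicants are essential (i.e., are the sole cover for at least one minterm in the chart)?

4

[col 0] 00010*, 00011*, 00100*, 00110*, 00111*, 01001*, 01010*, 01011*, 01110*, 10010*, 10100*, 10101*, 10110*, 10111*, 11001*, 11011*, 11100*, 11101*, 11110*, 11111*
[col 1] -0010*, -0100*, -0110*, -0111*, -1001*, -1011*, -1110*, 0-010*, 0-011*, 0-110*, 00-10*, 00-11*, 0001-*, 001-0*, 0011-*, 01-10*, 010-1*, 0101-*, 1-100*, 1-101*, 1-110*, 1-111*, 10-10*, 101-0*, 101-1*, 1010-*, 1011-*, 11-01*, 11-11*, 110-1*, 111-0*, 111-1*, 1110-*, 1111-*
[col 2] --110, -0-10, -01-0, -011-, -10-1, 0--10, 0-01-, 00-1-, 1-1-0*, 1-1-1*, 1-10-*, 1-11-*, 101--*, 11--1, 111--*
[col 3] 1-1--
Prime implicants: --110, -0-10, -01-0, -011-, -10-1, 0--10, 0-01-, 00-1-, 1-1--, 11--1
PI chart (minterm → PIs covering it):
  2 | -0-10,0--10,0-01-,00-1-
  3 | 0-01-,00-1-
  4 | -01-0  (sole → essential)
  6 | --110,-0-10,-01-0,-011-,0--10,00-1-
  7 | -011-,00-1-
  9 | -10-1  (sole → essential)
  10 | 0--10,0-01-
  11 | -10-1,0-01-
  18 | -0-10  (sole → essential)
  20 | -01-0,1-1--
  21 | 1-1--  (sole → essential)
  22 | --110,-0-10,-01-0,-011-,1-1--
  23 | -011-,1-1--
  25 | -10-1,11--1
  27 | -10-1,11--1
  28 | 1-1--  (sole → essential)
  29 | 1-1--,11--1
  30 | --110,1-1--
  31 | 1-1--,11--1
Essential prime implicants: -0-10, -01-0, -10-1, 1-1--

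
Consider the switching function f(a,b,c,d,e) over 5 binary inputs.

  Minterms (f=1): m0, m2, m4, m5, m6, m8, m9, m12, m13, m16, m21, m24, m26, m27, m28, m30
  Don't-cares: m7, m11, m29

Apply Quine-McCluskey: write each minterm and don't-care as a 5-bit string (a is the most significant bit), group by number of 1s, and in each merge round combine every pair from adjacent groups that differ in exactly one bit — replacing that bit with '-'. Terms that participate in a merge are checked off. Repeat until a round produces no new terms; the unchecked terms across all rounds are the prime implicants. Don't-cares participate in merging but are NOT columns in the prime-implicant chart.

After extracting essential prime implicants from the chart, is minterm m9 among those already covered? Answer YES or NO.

NO

Round 0: 00000✓ 00010✓ 00100✓ 00101✓ 00110✓ 00111✓ 01000✓ 01001✓ 01011✓ 01100✓ 01101✓ 10000✓ 10101✓ 11000✓ 11010✓ 11011✓ 11100✓ 11101✓ 11110✓
Round 1: -0000✓ -0101✓ -1000✓ -1011 -1100✓ -1101✓ 0-000✓ 0-100✓ 0-101✓ 00-00✓ 00-10✓ 000-0✓ 001-0✓ 001-1✓ 0010-✓ 0011-✓ 01-00✓ 01-01✓ 010-1 0100-✓ 0110-✓ 1-000✓ 1-101✓ 11-00✓ 11-10✓ 110-0✓ 1101- 111-0✓ 1110-✓
Round 2: --000 --101 -1-00 -110- 0--00 0-10- 00--0 001-- 01-0- 11--0
PIs = {--000, --101, -1-00, -1011, -110-, 0--00, 0-10-, 00--0, 001--, 01-0-, 010-1, 11--0, 1101-}
Coverage chart:
  m0: --000,0--00,00--0
  m2: 00--0 ←essential
  m4: 0--00,0-10-,00--0,001--
  m5: --101,0-10-,001--
  m6: 00--0,001--
  m8: --000,-1-00,0--00,01-0-
  m9: 01-0-,010-1
  m12: -1-00,-110-,0--00,0-10-,01-0-
  m13: --101,-110-,0-10-,01-0-
  m16: --000 ←essential
  m21: --101 ←essential
  m24: --000,-1-00,11--0
  m26: 11--0,1101-
  m27: -1011,1101-
  m28: -1-00,-110-,11--0
  m30: 11--0 ←essential
Essential: --000, --101, 00--0, 11--0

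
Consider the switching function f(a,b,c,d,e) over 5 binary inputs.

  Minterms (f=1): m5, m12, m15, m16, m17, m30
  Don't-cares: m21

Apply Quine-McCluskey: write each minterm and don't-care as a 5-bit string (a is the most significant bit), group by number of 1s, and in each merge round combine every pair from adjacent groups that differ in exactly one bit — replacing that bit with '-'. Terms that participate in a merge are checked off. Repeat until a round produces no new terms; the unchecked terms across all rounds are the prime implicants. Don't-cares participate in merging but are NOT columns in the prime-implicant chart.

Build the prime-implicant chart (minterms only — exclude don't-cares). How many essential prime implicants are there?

size-2^0 implicants → 00101(✓)  01100  01111  10000(✓)  10001(✓)  10101(✓)  11110
size-2^1 implicants → -0101  10-01  1000-
Unchecked terms (primes): -0101, 01100, 01111, 10-01, 1000-, 11110
Minterm coverage:
  m5 ⊆ -0101 [E]
  m12 ⊆ 01100 [E]
  m15 ⊆ 01111 [E]
  m16 ⊆ 1000- [E]
  m17 ⊆ 10-01,1000-
  m30 ⊆ 11110 [E]
E = {-0101, 01100, 01111, 1000-, 11110}

5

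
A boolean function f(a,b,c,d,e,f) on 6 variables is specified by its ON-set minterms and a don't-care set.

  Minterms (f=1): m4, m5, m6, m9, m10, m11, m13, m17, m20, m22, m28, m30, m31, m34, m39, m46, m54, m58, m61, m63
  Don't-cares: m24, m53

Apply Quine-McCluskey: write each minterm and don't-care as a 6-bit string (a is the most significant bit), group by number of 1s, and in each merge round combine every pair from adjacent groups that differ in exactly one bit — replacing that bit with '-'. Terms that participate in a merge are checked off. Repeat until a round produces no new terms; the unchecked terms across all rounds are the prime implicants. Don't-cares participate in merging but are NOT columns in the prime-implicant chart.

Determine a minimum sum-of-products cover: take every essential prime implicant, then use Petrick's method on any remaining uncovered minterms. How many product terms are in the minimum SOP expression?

size-2^0 implicants → 000100(✓)  000101(✓)  000110(✓)  001001(✓)  001010(✓)  001011(✓)  001101(✓)  010001  010100(✓)  010110(✓)  011000(✓)  011100(✓)  011110(✓)  011111(✓)  100010  100111  101110  110101(✓)  110110(✓)  111010  111101(✓)  111111(✓)
size-2^1 implicants → -10110  -11111  0-0100(✓)  0-0110(✓)  00-101  0001-0(✓)  00010-  001-01  0010-1  00101-  01-100(✓)  01-110(✓)  0101-0(✓)  011-00  0111-0(✓)  01111-  11-101  1111-1
size-2^2 implicants → 0-01-0  01-1-0
Unchecked terms (primes): -10110, -11111, 0-01-0, 00-101, 00010-, 001-01, 0010-1, 00101-, 01-1-0, 010001, 011-00, 01111-, 100010, 100111, 101110, 11-101, 111010, 1111-1
Minterm coverage:
  m4 ⊆ 0-01-0,00010-
  m5 ⊆ 00-101,00010-
  m6 ⊆ 0-01-0 [E]
  m9 ⊆ 001-01,0010-1
  m10 ⊆ 00101- [E]
  m11 ⊆ 0010-1,00101-
  m13 ⊆ 00-101,001-01
  m17 ⊆ 010001 [E]
  m20 ⊆ 0-01-0,01-1-0
  m22 ⊆ -10110,0-01-0,01-1-0
  m28 ⊆ 01-1-0,011-00
  m30 ⊆ 01-1-0,01111-
  m31 ⊆ -11111,01111-
  m34 ⊆ 100010 [E]
  m39 ⊆ 100111 [E]
  m46 ⊆ 101110 [E]
  m54 ⊆ -10110 [E]
  m58 ⊆ 111010 [E]
  m61 ⊆ 11-101,1111-1
  m63 ⊆ -11111,1111-1
E = {-10110, 0-01-0, 00101-, 010001, 100010, 100111, 101110, 111010}
Petrick residual → -11111, 00-101, 001-01, 01-1-0, 11-101
Cover = bc'def' + bcdef + a'c'df' + a'b'de'f + a'b'ce'f + a'b'cd'e + a'bdf' + a'bc'd'e'f + ab'c'd'ef' + ab'c'def + ab'cdef' + abde'f + abcd'ef'  |cover|=13

13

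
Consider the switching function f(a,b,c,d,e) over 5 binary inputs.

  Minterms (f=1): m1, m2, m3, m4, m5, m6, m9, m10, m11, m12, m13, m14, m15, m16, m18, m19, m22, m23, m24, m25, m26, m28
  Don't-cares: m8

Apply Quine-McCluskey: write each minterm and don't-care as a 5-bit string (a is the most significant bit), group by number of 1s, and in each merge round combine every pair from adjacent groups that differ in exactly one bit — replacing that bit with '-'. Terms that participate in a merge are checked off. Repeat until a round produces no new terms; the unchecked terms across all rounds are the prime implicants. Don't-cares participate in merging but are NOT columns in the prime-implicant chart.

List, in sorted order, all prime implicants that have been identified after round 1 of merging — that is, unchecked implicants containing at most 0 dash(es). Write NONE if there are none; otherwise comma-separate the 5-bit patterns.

NONE

size-2^0 implicants → 00001(✓)  00010(✓)  00011(✓)  00100(✓)  00101(✓)  00110(✓)  01000(✓)  01001(✓)  01010(✓)  01011(✓)  01100(✓)  01101(✓)  01110(✓)  01111(✓)  10000(✓)  10010(✓)  10011(✓)  10110(✓)  10111(✓)  11000(✓)  11001(✓)  11010(✓)  11100(✓)
size-2^1 implicants → -0010(✓)  -0011(✓)  -0110(✓)  -1000(✓)  -1001(✓)  -1010(✓)  -1100(✓)  0-001(✓)  0-010(✓)  0-011(✓)  0-100(✓)  0-101(✓)  0-110(✓)  00-01(✓)  00-10(✓)  000-1(✓)  0001-(✓)  001-0(✓)  0010-(✓)  01-00(✓)  01-01(✓)  01-10(✓)  01-11(✓)  010-0(✓)  010-1(✓)  0100-(✓)  0101-(✓)  011-0(✓)  011-1(✓)  0110-(✓)  0111-(✓)  1-000(✓)  1-010(✓)  10-10(✓)  10-11(✓)  100-0(✓)  1001-(✓)  1011-(✓)  11-00(✓)  110-0(✓)  1100-(✓)
size-2^2 implicants → --010  -0-10  -001-  -1-00  -10-0  -100-  0--01  0--10  0-0-1  0-01-  0-1-0  0-10-  01--0(✓)  01--1(✓)  01-0-(✓)  01-1-(✓)  010--(✓)  011--(✓)  1-0-0  10-1-
size-2^3 implicants → 01---
Unchecked terms (primes): --010, -0-10, -001-, -1-00, -10-0, -100-, 0--01, 0--10, 0-0-1, 0-01-, 0-1-0, 0-10-, 01---, 1-0-0, 10-1-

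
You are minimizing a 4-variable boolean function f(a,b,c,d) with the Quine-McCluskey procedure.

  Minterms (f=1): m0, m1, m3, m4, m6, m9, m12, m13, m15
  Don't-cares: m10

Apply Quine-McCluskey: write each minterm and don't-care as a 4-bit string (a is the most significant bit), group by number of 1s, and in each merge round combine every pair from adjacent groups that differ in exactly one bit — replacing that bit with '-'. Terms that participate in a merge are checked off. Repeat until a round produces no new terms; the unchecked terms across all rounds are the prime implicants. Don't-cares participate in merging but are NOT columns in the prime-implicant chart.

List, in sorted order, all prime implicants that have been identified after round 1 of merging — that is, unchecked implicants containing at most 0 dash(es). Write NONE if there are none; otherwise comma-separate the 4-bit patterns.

Round 0: 0000✓ 0001✓ 0011✓ 0100✓ 0110✓ 1001✓ 1010 1100✓ 1101✓ 1111✓
Round 1: -001 -100 0-00 00-1 000- 01-0 1-01 11-1 110-
PIs = {-001, -100, 0-00, 00-1, 000-, 01-0, 1-01, 1010, 11-1, 110-}

1010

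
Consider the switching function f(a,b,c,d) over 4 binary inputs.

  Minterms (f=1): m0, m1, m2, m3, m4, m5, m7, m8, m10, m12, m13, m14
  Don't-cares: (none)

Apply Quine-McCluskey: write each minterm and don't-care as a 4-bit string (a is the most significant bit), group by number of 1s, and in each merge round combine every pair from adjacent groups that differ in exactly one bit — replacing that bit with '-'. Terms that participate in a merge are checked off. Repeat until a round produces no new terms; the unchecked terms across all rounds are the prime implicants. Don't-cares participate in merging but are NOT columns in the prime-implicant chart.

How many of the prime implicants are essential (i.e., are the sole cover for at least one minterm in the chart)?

[col 0] 0000*, 0001*, 0010*, 0011*, 0100*, 0101*, 0111*, 1000*, 1010*, 1100*, 1101*, 1110*
[col 1] -000*, -010*, -100*, -101*, 0-00*, 0-01*, 0-11*, 00-0*, 00-1*, 000-*, 001-*, 01-1*, 010-*, 1-00*, 1-10*, 10-0*, 11-0*, 110-*
[col 2] --00, -0-0, -10-, 0--1, 0-0-, 00--, 1--0
Prime implicants: --00, -0-0, -10-, 0--1, 0-0-, 00--, 1--0
PI chart (minterm → PIs covering it):
  0 | --00,-0-0,0-0-,00--
  1 | 0--1,0-0-,00--
  2 | -0-0,00--
  3 | 0--1,00--
  4 | --00,-10-,0-0-
  5 | -10-,0--1,0-0-
  7 | 0--1  (sole → essential)
  8 | --00,-0-0,1--0
  10 | -0-0,1--0
  12 | --00,-10-,1--0
  13 | -10-  (sole → essential)
  14 | 1--0  (sole → essential)
Essential prime implicants: -10-, 0--1, 1--0

3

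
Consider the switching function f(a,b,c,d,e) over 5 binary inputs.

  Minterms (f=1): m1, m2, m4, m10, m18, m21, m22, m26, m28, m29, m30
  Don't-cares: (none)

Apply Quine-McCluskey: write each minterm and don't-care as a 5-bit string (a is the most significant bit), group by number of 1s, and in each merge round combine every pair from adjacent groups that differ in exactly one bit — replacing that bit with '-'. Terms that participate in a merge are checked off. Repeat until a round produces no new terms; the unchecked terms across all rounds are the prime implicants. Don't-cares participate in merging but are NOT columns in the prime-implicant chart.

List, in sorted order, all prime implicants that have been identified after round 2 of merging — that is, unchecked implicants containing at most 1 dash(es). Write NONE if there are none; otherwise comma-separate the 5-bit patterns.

00001, 00100, 1-101, 111-0, 1110-

size-2^0 implicants → 00001  00010(✓)  00100  01010(✓)  10010(✓)  10101(✓)  10110(✓)  11010(✓)  11100(✓)  11101(✓)  11110(✓)
size-2^1 implicants → -0010(✓)  -1010(✓)  0-010(✓)  1-010(✓)  1-101  1-110(✓)  10-10(✓)  11-10(✓)  111-0  1110-
size-2^2 implicants → --010  1--10
Unchecked terms (primes): --010, 00001, 00100, 1--10, 1-101, 111-0, 1110-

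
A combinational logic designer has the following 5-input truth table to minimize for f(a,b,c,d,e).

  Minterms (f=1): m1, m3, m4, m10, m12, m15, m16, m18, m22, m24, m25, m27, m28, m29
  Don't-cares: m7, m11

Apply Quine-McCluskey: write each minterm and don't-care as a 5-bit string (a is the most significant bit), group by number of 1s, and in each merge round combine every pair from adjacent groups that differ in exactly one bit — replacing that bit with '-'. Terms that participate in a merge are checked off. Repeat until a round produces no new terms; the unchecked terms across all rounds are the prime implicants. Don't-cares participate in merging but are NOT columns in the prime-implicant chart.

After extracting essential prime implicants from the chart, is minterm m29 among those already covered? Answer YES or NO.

YES

size-2^0 implicants → 00001(✓)  00011(✓)  00100(✓)  00111(✓)  01010(✓)  01011(✓)  01100(✓)  01111(✓)  10000(✓)  10010(✓)  10110(✓)  11000(✓)  11001(✓)  11011(✓)  11100(✓)  11101(✓)
size-2^1 implicants → -1011  -1100  0-011(✓)  0-100  0-111(✓)  00-11(✓)  000-1  01-11(✓)  0101-  1-000  10-10  100-0  11-00(✓)  11-01(✓)  110-1  1100-(✓)  1110-(✓)
size-2^2 implicants → 0--11  11-0-
Unchecked terms (primes): -1011, -1100, 0--11, 0-100, 000-1, 0101-, 1-000, 10-10, 100-0, 11-0-, 110-1
Minterm coverage:
  m1 ⊆ 000-1 [E]
  m3 ⊆ 0--11,000-1
  m4 ⊆ 0-100 [E]
  m10 ⊆ 0101- [E]
  m12 ⊆ -1100,0-100
  m15 ⊆ 0--11 [E]
  m16 ⊆ 1-000,100-0
  m18 ⊆ 10-10,100-0
  m22 ⊆ 10-10 [E]
  m24 ⊆ 1-000,11-0-
  m25 ⊆ 11-0-,110-1
  m27 ⊆ -1011,110-1
  m28 ⊆ -1100,11-0-
  m29 ⊆ 11-0- [E]
E = {0--11, 0-100, 000-1, 0101-, 10-10, 11-0-}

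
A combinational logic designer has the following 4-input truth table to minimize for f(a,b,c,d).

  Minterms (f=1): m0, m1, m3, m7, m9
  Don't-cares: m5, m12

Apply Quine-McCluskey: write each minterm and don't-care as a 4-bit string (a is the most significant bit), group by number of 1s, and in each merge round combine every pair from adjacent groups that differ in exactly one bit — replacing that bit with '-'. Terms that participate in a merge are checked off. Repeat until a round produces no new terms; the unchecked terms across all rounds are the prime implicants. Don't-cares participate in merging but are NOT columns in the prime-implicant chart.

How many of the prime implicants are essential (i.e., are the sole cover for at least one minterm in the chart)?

[col 0] 0000*, 0001*, 0011*, 0101*, 0111*, 1001*, 1100
[col 1] -001, 0-01*, 0-11*, 00-1*, 000-, 01-1*
[col 2] 0--1
Prime implicants: -001, 0--1, 000-, 1100
PI chart (minterm → PIs covering it):
  0 | 000-  (sole → essential)
  1 | -001,0--1,000-
  3 | 0--1  (sole → essential)
  7 | 0--1  (sole → essential)
  9 | -001  (sole → essential)
Essential prime implicants: -001, 0--1, 000-

3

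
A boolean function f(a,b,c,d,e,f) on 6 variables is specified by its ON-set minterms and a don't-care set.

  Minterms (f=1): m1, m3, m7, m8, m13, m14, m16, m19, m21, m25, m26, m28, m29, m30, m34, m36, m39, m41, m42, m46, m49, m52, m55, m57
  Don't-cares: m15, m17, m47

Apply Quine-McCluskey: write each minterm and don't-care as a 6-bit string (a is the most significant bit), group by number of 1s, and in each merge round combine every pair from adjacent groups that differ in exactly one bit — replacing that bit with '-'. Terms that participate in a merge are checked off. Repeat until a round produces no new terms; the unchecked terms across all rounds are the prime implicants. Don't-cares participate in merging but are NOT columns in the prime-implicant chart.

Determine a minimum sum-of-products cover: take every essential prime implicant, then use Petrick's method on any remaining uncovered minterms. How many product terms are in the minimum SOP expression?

Round 0: 000001✓ 000011✓ 000111✓ 001000 001101✓ 001110✓ 001111✓ 010000✓ 010001✓ 010011✓ 010101✓ 011001✓ 011010✓ 011100✓ 011101✓ 011110✓ 100010✓ 100100✓ 100111✓ 101001✓ 101010✓ 101110✓ 101111✓ 110001✓ 110100✓ 110111✓ 111001✓
Round 1: -00111✓ -01110✓ -01111✓ -10001✓ -11001✓ 0-0001✓ 0-0011✓ 0-1101 0-1110 00-111✓ 000-11 0000-1✓ 0011-1 00111-✓ 01-001✓ 01-101✓ 010-01✓ 0100-1✓ 01000- 011-01✓ 011-10 0111-0 01110- 1-0100 1-0111 1-1001 10-010 10-111✓ 101-10 10111-✓ 11-001✓
Round 2: -0-111 -0111- -1-001 0-00-1 01--01
PIs = {-0-111, -0111-, -1-001, 0-00-1, 0-1101, 0-1110, 000-11, 001000, 0011-1, 01--01, 01000-, 011-10, 0111-0, 01110-, 1-0100, 1-0111, 1-1001, 10-010, 101-10}
Coverage chart:
  m1: 0-00-1 ←essential
  m3: 0-00-1,000-11
  m7: -0-111,000-11
  m8: 001000 ←essential
  m13: 0-1101,0011-1
  m14: -0111-,0-1110
  m16: 01000- ←essential
  m19: 0-00-1 ←essential
  m21: 01--01 ←essential
  m25: -1-001,01--01
  m26: 011-10 ←essential
  m28: 0111-0,01110-
  m29: 0-1101,01--01,01110-
  m30: 0-1110,011-10,0111-0
  m34: 10-010 ←essential
  m36: 1-0100 ←essential
  m39: -0-111,1-0111
  m41: 1-1001 ←essential
  m42: 10-010,101-10
  m46: -0111-,101-10
  m49: -1-001 ←essential
  m52: 1-0100 ←essential
  m55: 1-0111 ←essential
  m57: -1-001,1-1001
Essential: -1-001, 0-00-1, 001000, 01--01, 01000-, 011-10, 1-0100, 1-0111, 1-1001, 10-010
Petrick residual → -0-111, -0111-, 0-1101, 0111-0
Min cover (14 terms): b'def + b'cde + bd'e'f + a'c'd'f + a'cde'f + a'b'cd'e'f' + a'be'f + a'bc'd'e' + a'bcef' + a'bcdf' + ac'de'f' + ac'def + acd'e'f + ab'd'ef'

14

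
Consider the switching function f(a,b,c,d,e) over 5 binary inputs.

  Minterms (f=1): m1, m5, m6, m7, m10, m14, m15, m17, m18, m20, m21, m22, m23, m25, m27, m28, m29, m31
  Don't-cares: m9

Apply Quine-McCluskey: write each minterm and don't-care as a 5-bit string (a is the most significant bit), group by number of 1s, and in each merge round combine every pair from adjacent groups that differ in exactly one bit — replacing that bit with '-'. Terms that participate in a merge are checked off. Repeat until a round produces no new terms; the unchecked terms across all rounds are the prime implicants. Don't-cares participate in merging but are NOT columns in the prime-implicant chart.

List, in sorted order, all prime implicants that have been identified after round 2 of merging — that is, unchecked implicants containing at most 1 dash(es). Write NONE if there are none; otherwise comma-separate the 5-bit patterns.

01-10, 10-10

size-2^0 implicants → 00001(✓)  00101(✓)  00110(✓)  00111(✓)  01001(✓)  01010(✓)  01110(✓)  01111(✓)  10001(✓)  10010(✓)  10100(✓)  10101(✓)  10110(✓)  10111(✓)  11001(✓)  11011(✓)  11100(✓)  11101(✓)  11111(✓)
size-2^1 implicants → -0001(✓)  -0101(✓)  -0110(✓)  -0111(✓)  -1001(✓)  -1111(✓)  0-001(✓)  0-110(✓)  0-111(✓)  00-01(✓)  001-1(✓)  0011-(✓)  01-10  0111-(✓)  1-001(✓)  1-100(✓)  1-101(✓)  1-111(✓)  10-01(✓)  10-10  101-0(✓)  101-1(✓)  1010-(✓)  1011-(✓)  11-01(✓)  11-11(✓)  110-1(✓)  111-1(✓)  1110-(✓)
size-2^2 implicants → --001  --111  -0-01  -01-1  -011-  0-11-  1--01  1-1-1  1-10-  101--  11--1
Unchecked terms (primes): --001, --111, -0-01, -01-1, -011-, 0-11-, 01-10, 1--01, 1-1-1, 1-10-, 10-10, 101--, 11--1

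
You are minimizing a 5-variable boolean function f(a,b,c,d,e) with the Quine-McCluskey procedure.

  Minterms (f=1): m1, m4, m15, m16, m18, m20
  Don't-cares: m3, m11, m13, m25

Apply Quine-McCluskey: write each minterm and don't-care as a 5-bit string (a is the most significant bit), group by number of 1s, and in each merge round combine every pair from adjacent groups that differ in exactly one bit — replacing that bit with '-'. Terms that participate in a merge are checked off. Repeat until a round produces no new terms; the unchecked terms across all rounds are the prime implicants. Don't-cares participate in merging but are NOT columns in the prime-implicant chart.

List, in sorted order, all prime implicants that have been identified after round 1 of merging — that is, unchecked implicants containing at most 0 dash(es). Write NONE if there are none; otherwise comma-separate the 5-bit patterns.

11001

Round 0: 00001✓ 00011✓ 00100✓ 01011✓ 01101✓ 01111✓ 10000✓ 10010✓ 10100✓ 11001
Round 1: -0100 0-011 000-1 01-11 011-1 10-00 100-0
PIs = {-0100, 0-011, 000-1, 01-11, 011-1, 10-00, 100-0, 11001}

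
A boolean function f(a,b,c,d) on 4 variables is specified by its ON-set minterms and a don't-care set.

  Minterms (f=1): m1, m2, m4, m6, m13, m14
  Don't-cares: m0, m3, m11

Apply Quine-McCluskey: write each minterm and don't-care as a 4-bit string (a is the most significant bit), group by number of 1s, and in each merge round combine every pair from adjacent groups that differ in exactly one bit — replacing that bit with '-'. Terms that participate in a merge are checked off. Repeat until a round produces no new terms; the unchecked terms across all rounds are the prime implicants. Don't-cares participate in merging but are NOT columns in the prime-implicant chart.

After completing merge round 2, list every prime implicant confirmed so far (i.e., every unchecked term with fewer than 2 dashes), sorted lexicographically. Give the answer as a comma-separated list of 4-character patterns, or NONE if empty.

-011, -110, 1101

size-2^0 implicants → 0000(✓)  0001(✓)  0010(✓)  0011(✓)  0100(✓)  0110(✓)  1011(✓)  1101  1110(✓)
size-2^1 implicants → -011  -110  0-00(✓)  0-10(✓)  00-0(✓)  00-1(✓)  000-(✓)  001-(✓)  01-0(✓)
size-2^2 implicants → 0--0  00--
Unchecked terms (primes): -011, -110, 0--0, 00--, 1101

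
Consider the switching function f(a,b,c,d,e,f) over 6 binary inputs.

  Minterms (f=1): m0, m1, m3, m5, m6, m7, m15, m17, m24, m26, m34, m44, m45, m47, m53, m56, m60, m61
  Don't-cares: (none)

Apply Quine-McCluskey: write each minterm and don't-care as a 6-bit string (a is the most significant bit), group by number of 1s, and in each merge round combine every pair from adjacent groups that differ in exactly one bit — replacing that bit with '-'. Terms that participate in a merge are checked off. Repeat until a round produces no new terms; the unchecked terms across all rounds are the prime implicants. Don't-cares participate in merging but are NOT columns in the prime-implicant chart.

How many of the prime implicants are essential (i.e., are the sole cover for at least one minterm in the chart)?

size-2^0 implicants → 000000(✓)  000001(✓)  000011(✓)  000101(✓)  000110(✓)  000111(✓)  001111(✓)  010001(✓)  011000(✓)  011010(✓)  100010  101100(✓)  101101(✓)  101111(✓)  110101(✓)  111000(✓)  111100(✓)  111101(✓)
size-2^1 implicants → -01111  -11000  0-0001  00-111  000-01(✓)  000-11(✓)  0000-1(✓)  00000-  0001-1(✓)  00011-  0110-0  1-1100(✓)  1-1101(✓)  1011-1  10110-(✓)  11-101  111-00  11110-(✓)
size-2^2 implicants → 000--1  1-110-
Unchecked terms (primes): -01111, -11000, 0-0001, 00-111, 000--1, 00000-, 00011-, 0110-0, 1-110-, 100010, 1011-1, 11-101, 111-00
Minterm coverage:
  m0 ⊆ 00000- [E]
  m1 ⊆ 0-0001,000--1,00000-
  m3 ⊆ 000--1 [E]
  m5 ⊆ 000--1 [E]
  m6 ⊆ 00011- [E]
  m7 ⊆ 00-111,000--1,00011-
  m15 ⊆ -01111,00-111
  m17 ⊆ 0-0001 [E]
  m24 ⊆ -11000,0110-0
  m26 ⊆ 0110-0 [E]
  m34 ⊆ 100010 [E]
  m44 ⊆ 1-110- [E]
  m45 ⊆ 1-110-,1011-1
  m47 ⊆ -01111,1011-1
  m53 ⊆ 11-101 [E]
  m56 ⊆ -11000,111-00
  m60 ⊆ 1-110-,111-00
  m61 ⊆ 1-110-,11-101
E = {0-0001, 000--1, 00000-, 00011-, 0110-0, 1-110-, 100010, 11-101}

8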